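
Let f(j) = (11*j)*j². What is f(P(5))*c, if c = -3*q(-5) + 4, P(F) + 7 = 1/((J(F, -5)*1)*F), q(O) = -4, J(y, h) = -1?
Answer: -8211456/125 ≈ -65692.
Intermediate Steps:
P(F) = -7 - 1/F (P(F) = -7 + 1/((-1*1)*F) = -7 + 1/(-F) = -7 - 1/F)
c = 16 (c = -3*(-4) + 4 = 12 + 4 = 16)
f(j) = 11*j³
f(P(5))*c = (11*(-7 - 1/5)³)*16 = (11*(-7 - 1*⅕)³)*16 = (11*(-7 - ⅕)³)*16 = (11*(-36/5)³)*16 = (11*(-46656/125))*16 = -513216/125*16 = -8211456/125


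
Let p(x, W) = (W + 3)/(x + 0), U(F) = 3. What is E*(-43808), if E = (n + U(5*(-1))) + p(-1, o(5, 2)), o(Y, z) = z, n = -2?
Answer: 175232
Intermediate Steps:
p(x, W) = (3 + W)/x
E = -4 (E = (-2 + 3) + (3 + 2)/(-1) = 1 - 1*5 = 1 - 5 = -4)
E*(-43808) = -4*(-43808) = 175232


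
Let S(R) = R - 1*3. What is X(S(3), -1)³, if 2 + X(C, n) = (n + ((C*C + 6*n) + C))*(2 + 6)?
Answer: -195112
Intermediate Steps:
S(R) = -3 + R (S(R) = R - 3 = -3 + R)
X(C, n) = -2 + 8*C + 8*C² + 56*n (X(C, n) = -2 + (n + ((C*C + 6*n) + C))*(2 + 6) = -2 + (n + ((C² + 6*n) + C))*8 = -2 + (n + (C + C² + 6*n))*8 = -2 + (C + C² + 7*n)*8 = -2 + (8*C + 8*C² + 56*n) = -2 + 8*C + 8*C² + 56*n)
X(S(3), -1)³ = (-2 + 8*(-3 + 3) + 8*(-3 + 3)² + 56*(-1))³ = (-2 + 8*0 + 8*0² - 56)³ = (-2 + 0 + 8*0 - 56)³ = (-2 + 0 + 0 - 56)³ = (-58)³ = -195112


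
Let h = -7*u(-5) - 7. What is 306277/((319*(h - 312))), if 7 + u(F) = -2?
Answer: -306277/81664 ≈ -3.7505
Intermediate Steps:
u(F) = -9 (u(F) = -7 - 2 = -9)
h = 56 (h = -7*(-9) - 7 = 63 - 7 = 56)
306277/((319*(h - 312))) = 306277/((319*(56 - 312))) = 306277/((319*(-256))) = 306277/(-81664) = 306277*(-1/81664) = -306277/81664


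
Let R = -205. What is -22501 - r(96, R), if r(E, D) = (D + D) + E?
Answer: -22187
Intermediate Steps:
r(E, D) = E + 2*D (r(E, D) = 2*D + E = E + 2*D)
-22501 - r(96, R) = -22501 - (96 + 2*(-205)) = -22501 - (96 - 410) = -22501 - 1*(-314) = -22501 + 314 = -22187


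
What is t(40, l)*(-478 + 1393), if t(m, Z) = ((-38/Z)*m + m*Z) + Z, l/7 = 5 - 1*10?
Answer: -8913015/7 ≈ -1.2733e+6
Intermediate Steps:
l = -35 (l = 7*(5 - 1*10) = 7*(5 - 10) = 7*(-5) = -35)
t(m, Z) = Z + Z*m - 38*m/Z (t(m, Z) = (-38*m/Z + Z*m) + Z = (Z*m - 38*m/Z) + Z = Z + Z*m - 38*m/Z)
t(40, l)*(-478 + 1393) = (-35 - 35*40 - 38*40/(-35))*(-478 + 1393) = (-35 - 1400 - 38*40*(-1/35))*915 = (-35 - 1400 + 304/7)*915 = -9741/7*915 = -8913015/7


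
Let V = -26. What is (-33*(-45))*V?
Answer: -38610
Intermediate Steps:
(-33*(-45))*V = -33*(-45)*(-26) = 1485*(-26) = -38610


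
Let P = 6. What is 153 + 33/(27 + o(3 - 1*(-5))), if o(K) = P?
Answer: 154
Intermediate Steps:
o(K) = 6
153 + 33/(27 + o(3 - 1*(-5))) = 153 + 33/(27 + 6) = 153 + 33/33 = 153 + (1/33)*33 = 153 + 1 = 154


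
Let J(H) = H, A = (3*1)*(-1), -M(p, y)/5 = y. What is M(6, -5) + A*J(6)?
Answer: 7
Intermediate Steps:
M(p, y) = -5*y
A = -3 (A = 3*(-1) = -3)
M(6, -5) + A*J(6) = -5*(-5) - 3*6 = 25 - 18 = 7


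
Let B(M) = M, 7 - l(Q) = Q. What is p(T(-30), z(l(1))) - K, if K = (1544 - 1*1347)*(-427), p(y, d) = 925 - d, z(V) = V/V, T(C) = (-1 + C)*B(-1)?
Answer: 85043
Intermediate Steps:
l(Q) = 7 - Q
T(C) = 1 - C (T(C) = (-1 + C)*(-1) = 1 - C)
z(V) = 1
K = -84119 (K = (1544 - 1347)*(-427) = 197*(-427) = -84119)
p(T(-30), z(l(1))) - K = (925 - 1*1) - 1*(-84119) = (925 - 1) + 84119 = 924 + 84119 = 85043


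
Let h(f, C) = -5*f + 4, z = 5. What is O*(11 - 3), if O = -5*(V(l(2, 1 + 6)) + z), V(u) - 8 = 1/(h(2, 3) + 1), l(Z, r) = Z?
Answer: -512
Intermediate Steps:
h(f, C) = 4 - 5*f
V(u) = 39/5 (V(u) = 8 + 1/((4 - 5*2) + 1) = 8 + 1/((4 - 10) + 1) = 8 + 1/(-6 + 1) = 8 + 1/(-5) = 8 - ⅕ = 39/5)
O = -64 (O = -5*(39/5 + 5) = -5*64/5 = -64)
O*(11 - 3) = -64*(11 - 3) = -64*8 = -512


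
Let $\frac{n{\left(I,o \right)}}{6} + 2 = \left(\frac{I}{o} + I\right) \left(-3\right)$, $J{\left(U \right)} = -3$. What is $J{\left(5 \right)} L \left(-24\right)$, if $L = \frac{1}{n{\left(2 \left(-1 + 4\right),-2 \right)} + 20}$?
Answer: $- \frac{36}{23} \approx -1.5652$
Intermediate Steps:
$n{\left(I,o \right)} = -12 - 18 I - \frac{18 I}{o}$ ($n{\left(I,o \right)} = -12 + 6 \left(\frac{I}{o} + I\right) \left(-3\right) = -12 + 6 \left(I + \frac{I}{o}\right) \left(-3\right) = -12 + 6 \left(- 3 I - \frac{3 I}{o}\right) = -12 - \left(18 I + \frac{18 I}{o}\right) = -12 - 18 I - \frac{18 I}{o}$)
$L = - \frac{1}{46}$ ($L = \frac{1}{\left(-12 - 18 \cdot 2 \left(-1 + 4\right) - \frac{18 \cdot 2 \left(-1 + 4\right)}{-2}\right) + 20} = \frac{1}{\left(-12 - 18 \cdot 2 \cdot 3 - 18 \cdot 2 \cdot 3 \left(- \frac{1}{2}\right)\right) + 20} = \frac{1}{\left(-12 - 108 - 108 \left(- \frac{1}{2}\right)\right) + 20} = \frac{1}{\left(-12 - 108 + 54\right) + 20} = \frac{1}{-66 + 20} = \frac{1}{-46} = - \frac{1}{46} \approx -0.021739$)
$J{\left(5 \right)} L \left(-24\right) = \left(-3\right) \left(- \frac{1}{46}\right) \left(-24\right) = \frac{3}{46} \left(-24\right) = - \frac{36}{23}$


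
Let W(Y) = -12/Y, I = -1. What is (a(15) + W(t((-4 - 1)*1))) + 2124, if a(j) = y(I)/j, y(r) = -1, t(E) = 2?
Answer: 31769/15 ≈ 2117.9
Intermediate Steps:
a(j) = -1/j
(a(15) + W(t((-4 - 1)*1))) + 2124 = (-1/15 - 12/2) + 2124 = (-1*1/15 - 12*½) + 2124 = (-1/15 - 6) + 2124 = -91/15 + 2124 = 31769/15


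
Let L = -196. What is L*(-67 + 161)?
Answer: -18424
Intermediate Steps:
L*(-67 + 161) = -196*(-67 + 161) = -196*94 = -18424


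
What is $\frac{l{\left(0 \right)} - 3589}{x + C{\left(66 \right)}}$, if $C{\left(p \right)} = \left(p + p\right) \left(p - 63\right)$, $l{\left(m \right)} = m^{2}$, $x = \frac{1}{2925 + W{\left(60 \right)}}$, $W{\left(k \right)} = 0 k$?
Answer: $- \frac{10497825}{1158301} \approx -9.0631$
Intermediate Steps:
$W{\left(k \right)} = 0$
$x = \frac{1}{2925}$ ($x = \frac{1}{2925 + 0} = \frac{1}{2925} \approx 0.00034188$)
$C{\left(p \right)} = 2 p \left(-63 + p\right)$
$\frac{l{\left(0 \right)} - 3589}{x + C{\left(66 \right)}} = \frac{0^{2} - 3589}{\frac{1}{2925} + 2 \cdot 66 \left(-63 + 66\right)} = \frac{0 - 3589}{\frac{1}{2925} + 2 \cdot 66 \cdot 3} = - \frac{3589}{\frac{1}{2925} + 396} = - \frac{3589}{\frac{1158301}{2925}} = \left(-3589\right) \frac{2925}{1158301} = - \frac{10497825}{1158301}$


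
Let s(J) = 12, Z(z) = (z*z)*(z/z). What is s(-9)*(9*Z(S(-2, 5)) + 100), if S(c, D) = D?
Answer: 3900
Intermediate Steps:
Z(z) = z**2 (Z(z) = z**2*1 = z**2)
s(-9)*(9*Z(S(-2, 5)) + 100) = 12*(9*5**2 + 100) = 12*(9*25 + 100) = 12*(225 + 100) = 12*325 = 3900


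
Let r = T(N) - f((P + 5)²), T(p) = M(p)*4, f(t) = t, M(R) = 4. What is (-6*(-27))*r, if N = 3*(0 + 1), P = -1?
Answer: 0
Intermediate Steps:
N = 3 (N = 3*1 = 3)
T(p) = 16 (T(p) = 4*4 = 16)
r = 0 (r = 16 - (-1 + 5)² = 16 - 1*4² = 16 - 1*16 = 16 - 16 = 0)
(-6*(-27))*r = -6*(-27)*0 = 162*0 = 0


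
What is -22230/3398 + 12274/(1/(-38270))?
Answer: -798064451135/1699 ≈ -4.6973e+8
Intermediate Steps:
-22230/3398 + 12274/(1/(-38270)) = -22230*1/3398 + 12274/(-1/38270) = -11115/1699 + 12274*(-38270) = -11115/1699 - 469725980 = -798064451135/1699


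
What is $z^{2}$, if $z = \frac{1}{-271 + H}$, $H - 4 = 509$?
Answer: $\frac{1}{58564} \approx 1.7075 \cdot 10^{-5}$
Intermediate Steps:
$H = 513$ ($H = 4 + 509 = 513$)
$z = \frac{1}{242}$ ($z = \frac{1}{-271 + 513} = \frac{1}{242} \approx 0.0041322$)
$z^{2} = \left(\frac{1}{242}\right)^{2} = \frac{1}{58564}$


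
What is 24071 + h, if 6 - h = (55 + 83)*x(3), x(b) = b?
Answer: 23663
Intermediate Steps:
h = -408 (h = 6 - (55 + 83)*3 = 6 - 138*3 = 6 - 1*414 = 6 - 414 = -408)
24071 + h = 24071 - 408 = 23663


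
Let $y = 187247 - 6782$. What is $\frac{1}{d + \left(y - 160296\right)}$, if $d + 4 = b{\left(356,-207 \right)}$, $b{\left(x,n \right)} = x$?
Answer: $\frac{1}{20521} \approx 4.8731 \cdot 10^{-5}$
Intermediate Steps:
$y = 180465$
$d = 352$ ($d = -4 + 356 = 352$)
$\frac{1}{d + \left(y - 160296\right)} = \frac{1}{352 + \left(180465 - 160296\right)} = \frac{1}{352 + 20169} = \frac{1}{20521}$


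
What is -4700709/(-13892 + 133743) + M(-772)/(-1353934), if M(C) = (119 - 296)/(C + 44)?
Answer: -4633319431355595/118132810311152 ≈ -39.221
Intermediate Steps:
M(C) = -177/(44 + C)
-4700709/(-13892 + 133743) + M(-772)/(-1353934) = -4700709/(-13892 + 133743) - 177/(44 - 772)/(-1353934) = -4700709/119851 - 177/(-728)*(-1/1353934) = -4700709*1/119851 - 177*(-1/728)*(-1/1353934) = -4700709/119851 + (177/728)*(-1/1353934) = -4700709/119851 - 177/985663952 = -4633319431355595/118132810311152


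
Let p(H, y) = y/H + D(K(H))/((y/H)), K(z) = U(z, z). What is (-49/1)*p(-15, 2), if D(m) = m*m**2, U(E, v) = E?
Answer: -37209179/30 ≈ -1.2403e+6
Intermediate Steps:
K(z) = z
D(m) = m**3
p(H, y) = y/H + H**4/y (p(H, y) = y/H + H**3/((y/H)) = y/H + H**3*(H/y) = y/H + H**4/y)
(-49/1)*p(-15, 2) = (-49/1)*(2/(-15) + (-15)**4/2) = (-49*1)*(2*(-1/15) + 50625*(1/2)) = -49*(-2/15 + 50625/2) = -49*759371/30 = -37209179/30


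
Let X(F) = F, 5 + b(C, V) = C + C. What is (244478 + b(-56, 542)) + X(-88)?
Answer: 244273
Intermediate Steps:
b(C, V) = -5 + 2*C (b(C, V) = -5 + (C + C) = -5 + 2*C)
(244478 + b(-56, 542)) + X(-88) = (244478 + (-5 + 2*(-56))) - 88 = (244478 + (-5 - 112)) - 88 = (244478 - 117) - 88 = 244361 - 88 = 244273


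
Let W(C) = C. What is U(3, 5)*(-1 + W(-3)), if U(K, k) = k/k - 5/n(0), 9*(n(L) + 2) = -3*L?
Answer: -14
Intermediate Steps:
n(L) = -2 - L/3 (n(L) = -2 + (-3*L)/9 = -2 - L/3)
U(K, k) = 7/2 (U(K, k) = k/k - 5/(-2 - ⅓*0) = 1 - 5/(-2 + 0) = 1 - 5/(-2) = 1 - 5*(-½) = 1 + 5/2 = 7/2)
U(3, 5)*(-1 + W(-3)) = 7*(-1 - 3)/2 = (7/2)*(-4) = -14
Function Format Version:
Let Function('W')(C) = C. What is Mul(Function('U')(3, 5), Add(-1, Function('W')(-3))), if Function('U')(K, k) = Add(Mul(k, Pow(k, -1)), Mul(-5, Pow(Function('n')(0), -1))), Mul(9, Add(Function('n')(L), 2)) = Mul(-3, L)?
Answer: -14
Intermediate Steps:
Function('n')(L) = Add(-2, Mul(Rational(-1, 3), L)) (Function('n')(L) = Add(-2, Mul(Rational(1, 9), Mul(-3, L))) = Add(-2, Mul(Rational(-1, 3), L)))
Function('U')(K, k) = Rational(7, 2) (Function('U')(K, k) = Add(Mul(k, Pow(k, -1)), Mul(-5, Pow(Add(-2, Mul(Rational(-1, 3), 0)), -1))) = Add(1, Mul(-5, Pow(Add(-2, 0), -1))) = Add(1, Mul(-5, Pow(-2, -1))) = Add(1, Mul(-5, Rational(-1, 2))) = Add(1, Rational(5, 2)) = Rational(7, 2))
Mul(Function('U')(3, 5), Add(-1, Function('W')(-3))) = Mul(Rational(7, 2), Add(-1, -3)) = Mul(Rational(7, 2), -4) = -14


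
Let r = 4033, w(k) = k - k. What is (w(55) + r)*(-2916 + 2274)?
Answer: -2589186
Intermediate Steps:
w(k) = 0
(w(55) + r)*(-2916 + 2274) = (0 + 4033)*(-2916 + 2274) = 4033*(-642) = -2589186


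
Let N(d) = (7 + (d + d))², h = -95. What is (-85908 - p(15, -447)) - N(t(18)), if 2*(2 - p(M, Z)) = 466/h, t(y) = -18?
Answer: -8241578/95 ≈ -86754.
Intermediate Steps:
p(M, Z) = 423/95 (p(M, Z) = 2 - 233/(-95) = 2 - 233*(-1)/95 = 2 - ½*(-466/95) = 2 + 233/95 = 423/95)
N(d) = (7 + 2*d)²
(-85908 - p(15, -447)) - N(t(18)) = (-85908 - 1*423/95) - (7 + 2*(-18))² = (-85908 - 423/95) - (7 - 36)² = -8161683/95 - 1*(-29)² = -8161683/95 - 1*841 = -8161683/95 - 841 = -8241578/95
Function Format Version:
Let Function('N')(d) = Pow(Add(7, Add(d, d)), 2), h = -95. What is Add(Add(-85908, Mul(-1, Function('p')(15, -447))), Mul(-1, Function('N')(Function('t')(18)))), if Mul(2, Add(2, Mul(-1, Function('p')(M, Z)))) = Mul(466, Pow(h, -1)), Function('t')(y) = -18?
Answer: Rational(-8241578, 95) ≈ -86754.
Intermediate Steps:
Function('p')(M, Z) = Rational(423, 95) (Function('p')(M, Z) = Add(2, Mul(Rational(-1, 2), Mul(466, Pow(-95, -1)))) = Add(2, Mul(Rational(-1, 2), Mul(466, Rational(-1, 95)))) = Add(2, Mul(Rational(-1, 2), Rational(-466, 95))) = Add(2, Rational(233, 95)) = Rational(423, 95))
Function('N')(d) = Pow(Add(7, Mul(2, d)), 2)
Add(Add(-85908, Mul(-1, Function('p')(15, -447))), Mul(-1, Function('N')(Function('t')(18)))) = Add(Add(-85908, Mul(-1, Rational(423, 95))), Mul(-1, Pow(Add(7, Mul(2, -18)), 2))) = Add(Add(-85908, Rational(-423, 95)), Mul(-1, Pow(Add(7, -36), 2))) = Add(Rational(-8161683, 95), Mul(-1, Pow(-29, 2))) = Add(Rational(-8161683, 95), Mul(-1, 841)) = Add(Rational(-8161683, 95), -841) = Rational(-8241578, 95)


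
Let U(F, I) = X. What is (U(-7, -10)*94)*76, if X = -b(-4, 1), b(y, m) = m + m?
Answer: -14288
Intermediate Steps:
b(y, m) = 2*m
X = -2 ≈ -2.0000
U(F, I) = -2
(U(-7, -10)*94)*76 = -2*94*76 = -188*76 = -14288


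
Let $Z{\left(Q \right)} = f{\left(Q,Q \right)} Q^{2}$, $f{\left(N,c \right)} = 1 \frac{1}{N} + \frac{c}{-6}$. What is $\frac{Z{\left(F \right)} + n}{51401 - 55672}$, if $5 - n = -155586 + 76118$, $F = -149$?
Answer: $- \frac{3783893}{25626} \approx -147.66$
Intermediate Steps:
$f{\left(N,c \right)} = \frac{1}{N} - \frac{c}{6}$ ($f{\left(N,c \right)} = \frac{1}{N} + c \left(- \frac{1}{6}\right) = \frac{1}{N} - \frac{c}{6}$)
$n = 79473$ ($n = 5 - \left(-155586 + 76118\right) = 5 - -79468 = 5 + 79468 = 79473$)
$Z{\left(Q \right)} = Q^{2} \left(\frac{1}{Q} - \frac{Q}{6}\right)$ ($Z{\left(Q \right)} = \left(\frac{1}{Q} - \frac{Q}{6}\right) Q^{2} = Q^{2} \left(\frac{1}{Q} - \frac{Q}{6}\right)$)
$\frac{Z{\left(F \right)} + n}{51401 - 55672} = \frac{\left(-149 - \frac{\left(-149\right)^{3}}{6}\right) + 79473}{51401 - 55672} = \frac{\left(-149 - - \frac{3307949}{6}\right) + 79473}{-4271} = \left(\left(-149 + \frac{3307949}{6}\right) + 79473\right) \left(- \frac{1}{4271}\right) = \left(\frac{3307055}{6} + 79473\right) \left(- \frac{1}{4271}\right) = \frac{3783893}{6} \left(- \frac{1}{4271}\right) = - \frac{3783893}{25626}$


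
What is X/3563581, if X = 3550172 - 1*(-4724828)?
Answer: 8275000/3563581 ≈ 2.3221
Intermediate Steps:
X = 8275000 (X = 3550172 + 4724828 = 8275000)
X/3563581 = 8275000/3563581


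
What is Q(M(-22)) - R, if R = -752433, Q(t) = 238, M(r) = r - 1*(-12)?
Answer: 752671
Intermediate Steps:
M(r) = 12 + r (M(r) = r + 12 = 12 + r)
Q(M(-22)) - R = 238 - 1*(-752433) = 238 + 752433 = 752671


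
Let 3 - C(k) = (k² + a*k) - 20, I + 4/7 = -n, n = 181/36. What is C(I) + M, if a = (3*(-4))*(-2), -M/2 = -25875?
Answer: 3294335399/63504 ≈ 51876.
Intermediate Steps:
M = 51750 (M = -2*(-25875) = 51750)
n = 181/36 (n = 181*(1/36) = 181/36 ≈ 5.0278)
I = -1411/252 (I = -4/7 - 1*181/36 = -4/7 - 181/36 = -1411/252 ≈ -5.5992)
a = 24 (a = -12*(-2) = 24)
C(k) = 23 - k² - 24*k (C(k) = 3 - ((k² + 24*k) - 20) = 3 - (-20 + k² + 24*k) = 3 + (20 - k² - 24*k) = 23 - k² - 24*k)
C(I) + M = (23 - (-1411/252)² - 24*(-1411/252)) + 51750 = (23 - 1*1990921/63504 + 2822/21) + 51750 = (23 - 1990921/63504 + 2822/21) + 51750 = 8003399/63504 + 51750 = 3294335399/63504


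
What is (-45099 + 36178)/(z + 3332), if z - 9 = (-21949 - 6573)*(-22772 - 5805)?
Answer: -8921/815076535 ≈ -1.0945e-5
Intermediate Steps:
z = 815073203 (z = 9 + (-21949 - 6573)*(-22772 - 5805) = 9 - 28522*(-28577) = 9 + 815073194 = 815073203)
(-45099 + 36178)/(z + 3332) = (-45099 + 36178)/(815073203 + 3332) = -8921/815076535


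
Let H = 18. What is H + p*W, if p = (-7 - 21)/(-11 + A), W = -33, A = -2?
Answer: -690/13 ≈ -53.077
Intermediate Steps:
p = 28/13 (p = (-7 - 21)/(-11 - 2) = -28/(-13) = -28*(-1/13) = 28/13 ≈ 2.1538)
H + p*W = 18 + (28/13)*(-33) = 18 - 924/13 = -690/13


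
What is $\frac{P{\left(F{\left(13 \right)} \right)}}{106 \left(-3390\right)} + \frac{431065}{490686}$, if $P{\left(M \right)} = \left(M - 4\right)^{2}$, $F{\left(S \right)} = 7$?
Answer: $\frac{25815746821}{29387184540} \approx 0.87847$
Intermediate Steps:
$P{\left(M \right)} = \left(-4 + M\right)^{2}$
$\frac{P{\left(F{\left(13 \right)} \right)}}{106 \left(-3390\right)} + \frac{431065}{490686} = \frac{\left(-4 + 7\right)^{2}}{106 \left(-3390\right)} + \frac{431065}{490686} = \frac{3^{2}}{-359340} + 431065 \cdot \frac{1}{490686} = 9 \left(- \frac{1}{359340}\right) + \frac{431065}{490686} = - \frac{3}{119780} + \frac{431065}{490686} = \frac{25815746821}{29387184540}$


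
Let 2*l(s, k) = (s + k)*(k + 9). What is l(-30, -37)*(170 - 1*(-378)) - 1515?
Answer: 512509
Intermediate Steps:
l(s, k) = (9 + k)*(k + s)/2 (l(s, k) = ((s + k)*(k + 9))/2 = ((k + s)*(9 + k))/2 = ((9 + k)*(k + s))/2 = (9 + k)*(k + s)/2)
l(-30, -37)*(170 - 1*(-378)) - 1515 = ((½)*(-37)² + (9/2)*(-37) + (9/2)*(-30) + (½)*(-37)*(-30))*(170 - 1*(-378)) - 1515 = ((½)*1369 - 333/2 - 135 + 555)*(170 + 378) - 1515 = (1369/2 - 333/2 - 135 + 555)*548 - 1515 = 938*548 - 1515 = 514024 - 1515 = 512509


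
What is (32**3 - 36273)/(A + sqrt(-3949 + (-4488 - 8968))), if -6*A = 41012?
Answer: 215620590/420652681 + 1861155*I*sqrt(5)/420652681 ≈ 0.51259 + 0.0098934*I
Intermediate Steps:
A = -20506/3 (A = -1/6*41012 = -20506/3 ≈ -6835.3)
(32**3 - 36273)/(A + sqrt(-3949 + (-4488 - 8968))) = (32**3 - 36273)/(-20506/3 + sqrt(-3949 + (-4488 - 8968))) = (32768 - 36273)/(-20506/3 + sqrt(-3949 - 13456)) = -3505/(-20506/3 + sqrt(-17405)) = -3505/(-20506/3 + 59*I*sqrt(5))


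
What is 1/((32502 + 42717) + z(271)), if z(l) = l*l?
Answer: 1/148660 ≈ 6.7268e-6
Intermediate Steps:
z(l) = l**2
1/((32502 + 42717) + z(271)) = 1/((32502 + 42717) + 271**2) = 1/(75219 + 73441) = 1/148660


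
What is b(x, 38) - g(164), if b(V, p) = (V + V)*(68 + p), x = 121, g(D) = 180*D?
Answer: -3868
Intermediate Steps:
b(V, p) = 2*V*(68 + p) (b(V, p) = (2*V)*(68 + p) = 2*V*(68 + p))
b(x, 38) - g(164) = 2*121*(68 + 38) - 180*164 = 2*121*106 - 1*29520 = 25652 - 29520 = -3868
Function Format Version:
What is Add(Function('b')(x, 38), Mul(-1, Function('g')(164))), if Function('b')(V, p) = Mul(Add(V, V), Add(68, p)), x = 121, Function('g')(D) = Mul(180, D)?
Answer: -3868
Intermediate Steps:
Function('b')(V, p) = Mul(2, V, Add(68, p)) (Function('b')(V, p) = Mul(Mul(2, V), Add(68, p)) = Mul(2, V, Add(68, p)))
Add(Function('b')(x, 38), Mul(-1, Function('g')(164))) = Add(Mul(2, 121, Add(68, 38)), Mul(-1, Mul(180, 164))) = Add(Mul(2, 121, 106), Mul(-1, 29520)) = Add(25652, -29520) = -3868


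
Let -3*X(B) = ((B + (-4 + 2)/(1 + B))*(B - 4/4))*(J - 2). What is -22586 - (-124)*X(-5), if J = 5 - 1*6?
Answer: -19238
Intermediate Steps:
J = -1 (J = 5 - 6 = -1)
X(B) = (-1 + B)*(B - 2/(1 + B)) (X(B) = -(B + (-4 + 2)/(1 + B))*(B - 4/4)*(-1 - 2)/3 = -(B - 2/(1 + B))*(B - 4*1/4)*(-3)/3 = -(B - 2/(1 + B))*(B - 1)*(-3)/3 = -(B - 2/(1 + B))*(-1 + B)*(-3)/3 = -(-1 + B)*(B - 2/(1 + B))*(-3)/3 = -(-1)*(-1 + B)*(B - 2/(1 + B)) = (-1 + B)*(B - 2/(1 + B)))
-22586 - (-124)*X(-5) = -22586 - (-124)*(2 + (-5)**3 - 3*(-5))/(1 - 5) = -22586 - (-124)*(2 - 125 + 15)/(-4) = -22586 - (-124)*(-1/4*(-108)) = -22586 - (-124)*27 = -22586 - 1*(-3348) = -22586 + 3348 = -19238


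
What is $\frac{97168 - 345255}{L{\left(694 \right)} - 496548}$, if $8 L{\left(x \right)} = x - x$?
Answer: $\frac{248087}{496548} \approx 0.49962$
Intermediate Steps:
$L{\left(x \right)} = 0$ ($L{\left(x \right)} = \frac{x - x}{8} = \frac{1}{8} \cdot 0 = 0$)
$\frac{97168 - 345255}{L{\left(694 \right)} - 496548} = \frac{97168 - 345255}{0 - 496548} = - \frac{248087}{-496548} = \left(-248087\right) \left(- \frac{1}{496548}\right) = \frac{248087}{496548}$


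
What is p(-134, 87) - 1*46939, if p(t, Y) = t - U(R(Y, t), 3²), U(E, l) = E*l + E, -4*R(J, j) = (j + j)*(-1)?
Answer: -46403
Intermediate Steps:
R(J, j) = j/2 (R(J, j) = -(j + j)*(-1)/4 = -2*j*(-1)/4 = -(-1)*j/2 = j/2)
U(E, l) = E + E*l
p(t, Y) = -4*t (p(t, Y) = t - t/2*(1 + 3²) = t - t/2*(1 + 9) = t - t/2*10 = t - 5*t = -4*t)
p(-134, 87) - 1*46939 = -4*(-134) - 1*46939 = 536 - 46939 = -46403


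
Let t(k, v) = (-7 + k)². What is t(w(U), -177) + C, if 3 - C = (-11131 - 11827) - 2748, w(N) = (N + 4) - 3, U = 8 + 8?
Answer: 25809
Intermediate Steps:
U = 16
w(N) = 1 + N (w(N) = (4 + N) - 3 = 1 + N)
C = 25709 (C = 3 - ((-11131 - 11827) - 2748) = 3 - (-22958 - 2748) = 3 - 1*(-25706) = 3 + 25706 = 25709)
t(w(U), -177) + C = (-7 + (1 + 16))² + 25709 = (-7 + 17)² + 25709 = 10² + 25709 = 100 + 25709 = 25809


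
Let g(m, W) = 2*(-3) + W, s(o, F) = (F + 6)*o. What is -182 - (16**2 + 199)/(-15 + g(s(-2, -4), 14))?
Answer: -117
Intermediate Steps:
s(o, F) = o*(6 + F) (s(o, F) = (6 + F)*o = o*(6 + F))
g(m, W) = -6 + W
-182 - (16**2 + 199)/(-15 + g(s(-2, -4), 14)) = -182 - (16**2 + 199)/(-15 + (-6 + 14)) = -182 - (256 + 199)/(-15 + 8) = -182 - 455/(-7) = -182 - 455*(-1)/7 = -182 - 1*(-65) = -182 + 65 = -117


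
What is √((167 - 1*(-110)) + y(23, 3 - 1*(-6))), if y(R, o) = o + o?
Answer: √295 ≈ 17.176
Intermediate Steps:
y(R, o) = 2*o
√((167 - 1*(-110)) + y(23, 3 - 1*(-6))) = √((167 - 1*(-110)) + 2*(3 - 1*(-6))) = √((167 + 110) + 2*(3 + 6)) = √(277 + 2*9) = √(277 + 18) = √295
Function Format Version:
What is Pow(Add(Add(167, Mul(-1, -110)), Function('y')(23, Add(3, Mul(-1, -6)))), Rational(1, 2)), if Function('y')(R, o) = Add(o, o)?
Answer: Pow(295, Rational(1, 2)) ≈ 17.176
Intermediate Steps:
Function('y')(R, o) = Mul(2, o)
Pow(Add(Add(167, Mul(-1, -110)), Function('y')(23, Add(3, Mul(-1, -6)))), Rational(1, 2)) = Pow(Add(Add(167, Mul(-1, -110)), Mul(2, Add(3, Mul(-1, -6)))), Rational(1, 2)) = Pow(Add(Add(167, 110), Mul(2, Add(3, 6))), Rational(1, 2)) = Pow(Add(277, Mul(2, 9)), Rational(1, 2)) = Pow(Add(277, 18), Rational(1, 2)) = Pow(295, Rational(1, 2))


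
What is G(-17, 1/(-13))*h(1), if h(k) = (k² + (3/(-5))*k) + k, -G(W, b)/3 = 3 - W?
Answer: -84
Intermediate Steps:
G(W, b) = -9 + 3*W (G(W, b) = -3*(3 - W) = -9 + 3*W)
h(k) = k² + 2*k/5 (h(k) = (k² + (3*(-⅕))*k) + k = (k² - 3*k/5) + k = k² + 2*k/5)
G(-17, 1/(-13))*h(1) = (-9 + 3*(-17))*((⅕)*1*(2 + 5*1)) = (-9 - 51)*((⅕)*1*(2 + 5)) = -12*7 = -60*7/5 = -84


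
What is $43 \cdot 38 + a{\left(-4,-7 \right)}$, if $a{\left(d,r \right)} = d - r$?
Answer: $1637$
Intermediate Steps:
$43 \cdot 38 + a{\left(-4,-7 \right)} = 43 \cdot 38 - -3 = 1634 + \left(-4 + 7\right) = 1634 + 3 = 1637$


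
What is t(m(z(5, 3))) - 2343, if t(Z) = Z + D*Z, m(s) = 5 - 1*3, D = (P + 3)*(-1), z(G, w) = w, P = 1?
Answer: -2349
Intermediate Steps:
D = -4 (D = (1 + 3)*(-1) = 4*(-1) = -4)
m(s) = 2 (m(s) = 5 - 3 = 2)
t(Z) = -3*Z (t(Z) = Z - 4*Z = -3*Z)
t(m(z(5, 3))) - 2343 = -3*2 - 2343 = -6 - 2343 = -2349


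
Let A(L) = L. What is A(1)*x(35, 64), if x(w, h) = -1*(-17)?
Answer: 17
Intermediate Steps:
x(w, h) = 17
A(1)*x(35, 64) = 1*17 = 17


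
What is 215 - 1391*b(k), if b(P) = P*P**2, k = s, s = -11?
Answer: 1851636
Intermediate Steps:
k = -11
b(P) = P**3
215 - 1391*b(k) = 215 - 1391*(-11)**3 = 215 - 1391*(-1331) = 215 + 1851421 = 1851636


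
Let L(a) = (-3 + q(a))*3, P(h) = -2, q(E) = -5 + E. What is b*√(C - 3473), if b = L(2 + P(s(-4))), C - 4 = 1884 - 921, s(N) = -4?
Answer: -24*I*√2506 ≈ -1201.4*I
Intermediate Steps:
C = 967 (C = 4 + (1884 - 921) = 4 + 963 = 967)
L(a) = -24 + 3*a (L(a) = (-3 + (-5 + a))*3 = (-8 + a)*3 = -24 + 3*a)
b = -24 (b = -24 + 3*(2 - 2) = -24 + 3*0 = -24 + 0 = -24)
b*√(C - 3473) = -24*√(967 - 3473) = -24*I*√2506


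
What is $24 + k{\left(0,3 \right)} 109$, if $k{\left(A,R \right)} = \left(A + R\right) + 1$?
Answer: $460$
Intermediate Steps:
$k{\left(A,R \right)} = 1 + A + R$
$24 + k{\left(0,3 \right)} 109 = 24 + \left(1 + 0 + 3\right) 109 = 24 + 4 \cdot 109 = 24 + 436 = 460$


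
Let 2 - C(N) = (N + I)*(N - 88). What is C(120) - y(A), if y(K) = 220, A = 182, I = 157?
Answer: -9082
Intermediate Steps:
C(N) = 2 - (-88 + N)*(157 + N) (C(N) = 2 - (N + 157)*(N - 88) = 2 - (157 + N)*(-88 + N) = 2 - (-88 + N)*(157 + N))
C(120) - y(A) = (13818 - 1*120² - 69*120) - 1*220 = (13818 - 1*14400 - 8280) - 220 = (13818 - 14400 - 8280) - 220 = -8862 - 220 = -9082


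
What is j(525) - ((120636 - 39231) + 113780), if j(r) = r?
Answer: -194660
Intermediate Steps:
j(525) - ((120636 - 39231) + 113780) = 525 - ((120636 - 39231) + 113780) = 525 - (81405 + 113780) = 525 - 1*195185 = 525 - 195185 = -194660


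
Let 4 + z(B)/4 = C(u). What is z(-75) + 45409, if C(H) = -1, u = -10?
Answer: 45389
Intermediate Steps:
z(B) = -20 (z(B) = -16 + 4*(-1) = -16 - 4 = -20)
z(-75) + 45409 = -20 + 45409 = 45389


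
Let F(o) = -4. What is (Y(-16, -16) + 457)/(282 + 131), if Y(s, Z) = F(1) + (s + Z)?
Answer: 421/413 ≈ 1.0194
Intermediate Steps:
Y(s, Z) = -4 + Z + s (Y(s, Z) = -4 + (s + Z) = -4 + (Z + s) = -4 + Z + s)
(Y(-16, -16) + 457)/(282 + 131) = ((-4 - 16 - 16) + 457)/(282 + 131) = (-36 + 457)/413 = 421*(1/413) = 421/413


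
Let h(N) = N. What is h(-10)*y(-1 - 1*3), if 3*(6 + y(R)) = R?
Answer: 220/3 ≈ 73.333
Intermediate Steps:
y(R) = -6 + R/3
h(-10)*y(-1 - 1*3) = -10*(-6 + (-1 - 1*3)/3) = -10*(-6 + (-1 - 3)/3) = -10*(-6 + (⅓)*(-4)) = -10*(-6 - 4/3) = -10*(-22/3) = 220/3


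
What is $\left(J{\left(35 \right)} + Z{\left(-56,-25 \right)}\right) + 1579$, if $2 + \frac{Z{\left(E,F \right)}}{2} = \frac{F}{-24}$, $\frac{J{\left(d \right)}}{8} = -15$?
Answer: $\frac{17485}{12} \approx 1457.1$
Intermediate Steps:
$J{\left(d \right)} = -120$ ($J{\left(d \right)} = 8 \left(-15\right) = -120$)
$Z{\left(E,F \right)} = -4 - \frac{F}{12}$ ($Z{\left(E,F \right)} = -4 + 2 \frac{F}{-24} = -4 + 2 F \left(- \frac{1}{24}\right) = -4 + 2 \left(- \frac{F}{24}\right) = -4 - \frac{F}{12}$)
$\left(J{\left(35 \right)} + Z{\left(-56,-25 \right)}\right) + 1579 = \left(-120 - \frac{23}{12}\right) + 1579 = - \frac{1463}{12} + 1579 = \frac{17485}{12}$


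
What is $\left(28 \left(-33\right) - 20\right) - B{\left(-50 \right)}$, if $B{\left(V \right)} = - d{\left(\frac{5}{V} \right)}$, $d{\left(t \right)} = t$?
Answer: $- \frac{9441}{10} \approx -944.1$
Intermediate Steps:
$B{\left(V \right)} = - \frac{5}{V}$
$\left(28 \left(-33\right) - 20\right) - B{\left(-50 \right)} = \left(28 \left(-33\right) - 20\right) - - \frac{5}{-50} = \left(-924 - 20\right) - \left(-5\right) \left(- \frac{1}{50}\right) = -944 - \frac{1}{10} = - \frac{9441}{10}$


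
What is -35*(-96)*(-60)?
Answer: -201600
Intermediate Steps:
-35*(-96)*(-60) = 3360*(-60) = -201600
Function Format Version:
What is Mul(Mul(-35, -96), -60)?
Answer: -201600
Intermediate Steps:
Mul(Mul(-35, -96), -60) = Mul(3360, -60) = -201600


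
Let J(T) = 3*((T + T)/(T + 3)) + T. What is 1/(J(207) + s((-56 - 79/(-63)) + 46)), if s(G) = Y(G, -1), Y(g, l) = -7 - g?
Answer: 315/67618 ≈ 0.0046585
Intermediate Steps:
s(G) = -7 - G
J(T) = T + 6*T/(3 + T) (J(T) = 3*((2*T)/(3 + T)) + T = 3*(2*T/(3 + T)) + T = 6*T/(3 + T) + T = T + 6*T/(3 + T))
1/(J(207) + s((-56 - 79/(-63)) + 46)) = 1/(207*(9 + 207)/(3 + 207) + (-7 - ((-56 - 79/(-63)) + 46))) = 1/(207*216/210 + (-7 - ((-56 - 79*(-1/63)) + 46))) = 1/(207*(1/210)*216 + (-7 - ((-56 + 79/63) + 46))) = 1/(7452/35 + (-7 - (-3449/63 + 46))) = 1/(7452/35 + (-7 - 1*(-551/63))) = 1/(7452/35 + (-7 + 551/63)) = 1/(7452/35 + 110/63) = 1/(67618/315) = 315/67618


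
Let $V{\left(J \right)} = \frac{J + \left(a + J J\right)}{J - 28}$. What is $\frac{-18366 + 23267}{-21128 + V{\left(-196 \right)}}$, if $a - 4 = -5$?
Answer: $- \frac{1097824}{4770891} \approx -0.23011$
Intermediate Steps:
$a = -1$ ($a = 4 - 5 = -1$)
$V{\left(J \right)} = \frac{-1 + J + J^{2}}{-28 + J}$ ($V{\left(J \right)} = \frac{J + \left(-1 + J J\right)}{J - 28} = \frac{J + \left(-1 + J^{2}\right)}{-28 + J} = \frac{-1 + J + J^{2}}{-28 + J}$)
$\frac{-18366 + 23267}{-21128 + V{\left(-196 \right)}} = \frac{-18366 + 23267}{-21128 + \frac{-1 - 196 + \left(-196\right)^{2}}{-28 - 196}} = \frac{4901}{-21128 + \frac{-1 - 196 + 38416}{-224}} = \frac{4901}{-21128 - \frac{38219}{224}} = \frac{4901}{- \frac{4770891}{224}} = 4901 \left(- \frac{224}{4770891}\right) = - \frac{1097824}{4770891}$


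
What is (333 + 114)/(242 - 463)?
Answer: -447/221 ≈ -2.0226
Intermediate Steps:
(333 + 114)/(242 - 463) = 447/(-221) = 447*(-1/221) = -447/221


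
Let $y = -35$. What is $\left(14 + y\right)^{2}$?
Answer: $441$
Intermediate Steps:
$\left(14 + y\right)^{2} = \left(14 - 35\right)^{2} = \left(-21\right)^{2} = 441$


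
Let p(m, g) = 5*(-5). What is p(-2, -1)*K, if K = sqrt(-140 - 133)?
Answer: -25*I*sqrt(273) ≈ -413.07*I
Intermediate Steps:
K = I*sqrt(273) (K = sqrt(-273) = I*sqrt(273) ≈ 16.523*I)
p(m, g) = -25
p(-2, -1)*K = -25*I*sqrt(273)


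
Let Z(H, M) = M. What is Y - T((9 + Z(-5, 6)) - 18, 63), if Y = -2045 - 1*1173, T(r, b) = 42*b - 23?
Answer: -5841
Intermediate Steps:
T(r, b) = -23 + 42*b
Y = -3218 (Y = -2045 - 1173 = -3218)
Y - T((9 + Z(-5, 6)) - 18, 63) = -3218 - (-23 + 42*63) = -3218 - (-23 + 2646) = -3218 - 1*2623 = -3218 - 2623 = -5841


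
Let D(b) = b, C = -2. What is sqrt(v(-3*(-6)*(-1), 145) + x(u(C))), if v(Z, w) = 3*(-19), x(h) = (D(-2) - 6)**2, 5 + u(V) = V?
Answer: sqrt(7) ≈ 2.6458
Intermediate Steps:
u(V) = -5 + V
x(h) = 64 (x(h) = (-2 - 6)**2 = (-8)**2 = 64)
v(Z, w) = -57
sqrt(v(-3*(-6)*(-1), 145) + x(u(C))) = sqrt(-57 + 64) = sqrt(7)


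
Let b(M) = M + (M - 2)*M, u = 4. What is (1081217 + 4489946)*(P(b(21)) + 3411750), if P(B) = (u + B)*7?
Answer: 19023950577034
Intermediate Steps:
b(M) = M + M*(-2 + M) (b(M) = M + (-2 + M)*M = M + M*(-2 + M))
P(B) = 28 + 7*B (P(B) = (4 + B)*7 = 28 + 7*B)
(1081217 + 4489946)*(P(b(21)) + 3411750) = (1081217 + 4489946)*((28 + 7*(21*(-1 + 21))) + 3411750) = 5571163*((28 + 7*(21*20)) + 3411750) = 5571163*((28 + 7*420) + 3411750) = 5571163*((28 + 2940) + 3411750) = 5571163*(2968 + 3411750) = 5571163*3414718 = 19023950577034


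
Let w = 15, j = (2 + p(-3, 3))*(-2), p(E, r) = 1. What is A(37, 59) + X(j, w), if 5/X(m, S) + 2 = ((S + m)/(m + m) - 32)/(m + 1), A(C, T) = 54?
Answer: 5014/91 ≈ 55.099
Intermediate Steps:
j = -6 (j = (2 + 1)*(-2) = 3*(-2) = -6)
X(m, S) = 5/(-2 + (-32 + (S + m)/(2*m))/(1 + m)) (X(m, S) = 5/(-2 + ((S + m)/(m + m) - 32)/(m + 1)) = 5/(-2 + ((S + m)/((2*m)) - 32)/(1 + m)) = 5/(-2 + ((S + m)*(1/(2*m)) - 32)/(1 + m)) = 5/(-2 + ((S + m)/(2*m) - 32)/(1 + m)) = 5/(-2 + (-32 + (S + m)/(2*m))/(1 + m)))
A(37, 59) + X(j, w) = 54 - 10*(-6)*(1 - 6)/(-1*15 + 4*(-6)² + 67*(-6)) = 54 - 10*(-6)*(-5)/(-15 + 4*36 - 402) = 54 - 10*(-6)*(-5)/(-15 + 144 - 402) = 54 - 10*(-6)*(-5)/(-273) = 54 - 10*(-6)*(-1/273)*(-5) = 54 + 100/91 = 5014/91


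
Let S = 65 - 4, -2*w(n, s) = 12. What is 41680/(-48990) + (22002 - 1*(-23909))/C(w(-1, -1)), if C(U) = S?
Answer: 224663741/298839 ≈ 751.79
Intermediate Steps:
w(n, s) = -6 (w(n, s) = -½*12 = -6)
S = 61
C(U) = 61
41680/(-48990) + (22002 - 1*(-23909))/C(w(-1, -1)) = 41680/(-48990) + (22002 - 1*(-23909))/61 = 41680*(-1/48990) + (22002 + 23909)*(1/61) = -4168/4899 + 45911*(1/61) = -4168/4899 + 45911/61 = 224663741/298839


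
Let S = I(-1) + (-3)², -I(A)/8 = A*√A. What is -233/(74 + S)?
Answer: -19339/6953 + 1864*I/6953 ≈ -2.7814 + 0.26809*I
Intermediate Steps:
I(A) = -8*A^(3/2) (I(A) = -8*A*√A = -8*A^(3/2))
S = 9 + 8*I (S = -(-8)*I + (-3)² = -(-8)*I + 9 = 8*I + 9 = 9 + 8*I ≈ 9.0 + 8.0*I)
-233/(74 + S) = -233/(74 + (9 + 8*I)) = -233*(83 - 8*I)/6953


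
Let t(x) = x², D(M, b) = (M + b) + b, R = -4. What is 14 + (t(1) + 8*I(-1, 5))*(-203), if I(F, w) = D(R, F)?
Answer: 9555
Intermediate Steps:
D(M, b) = M + 2*b
I(F, w) = -4 + 2*F
14 + (t(1) + 8*I(-1, 5))*(-203) = 14 + (1² + 8*(-4 + 2*(-1)))*(-203) = 14 + (1 + 8*(-4 - 2))*(-203) = 14 + (1 + 8*(-6))*(-203) = 14 + (1 - 48)*(-203) = 14 - 47*(-203) = 14 + 9541 = 9555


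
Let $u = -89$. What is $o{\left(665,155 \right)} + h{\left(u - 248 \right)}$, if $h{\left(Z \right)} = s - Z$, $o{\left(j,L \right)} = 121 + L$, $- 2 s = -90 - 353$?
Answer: $\frac{1669}{2} \approx 834.5$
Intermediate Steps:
$s = \frac{443}{2}$ ($s = - \frac{-90 - 353}{2} = \left(- \frac{1}{2}\right) \left(-443\right) = \frac{443}{2} \approx 221.5$)
$h{\left(Z \right)} = \frac{443}{2} - Z$
$o{\left(665,155 \right)} + h{\left(u - 248 \right)} = \left(121 + 155\right) + \left(\frac{443}{2} - \left(-89 - 248\right)\right) = 276 + \left(\frac{443}{2} - -337\right) = 276 + \left(\frac{443}{2} + 337\right) = 276 + \frac{1117}{2} = \frac{1669}{2}$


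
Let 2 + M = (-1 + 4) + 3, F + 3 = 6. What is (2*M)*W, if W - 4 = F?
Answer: 56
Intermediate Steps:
F = 3 (F = -3 + 6 = 3)
W = 7 (W = 4 + 3 = 7)
M = 4 (M = -2 + ((-1 + 4) + 3) = -2 + (3 + 3) = -2 + 6 = 4)
(2*M)*W = (2*4)*7 = 8*7 = 56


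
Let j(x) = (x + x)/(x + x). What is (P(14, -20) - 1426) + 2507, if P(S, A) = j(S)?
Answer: 1082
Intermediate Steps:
j(x) = 1 (j(x) = (2*x)/((2*x)) = (2*x)*(1/(2*x)) = 1)
P(S, A) = 1
(P(14, -20) - 1426) + 2507 = (1 - 1426) + 2507 = -1425 + 2507 = 1082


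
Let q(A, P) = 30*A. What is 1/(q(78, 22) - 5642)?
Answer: -1/3302 ≈ -0.00030285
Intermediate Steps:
1/(q(78, 22) - 5642) = 1/(30*78 - 5642) = 1/(2340 - 5642) = 1/(-3302) = -1/3302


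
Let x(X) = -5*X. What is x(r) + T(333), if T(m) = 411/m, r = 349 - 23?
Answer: -180793/111 ≈ -1628.8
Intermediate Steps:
r = 326
x(r) + T(333) = -5*326 + 411/333 = -1630 + 411*(1/333) = -1630 + 137/111 = -180793/111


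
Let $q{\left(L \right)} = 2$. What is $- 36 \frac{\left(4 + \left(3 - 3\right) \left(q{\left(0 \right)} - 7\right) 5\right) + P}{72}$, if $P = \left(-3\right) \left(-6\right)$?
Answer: $-11$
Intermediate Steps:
$P = 18$
$- 36 \frac{\left(4 + \left(3 - 3\right) \left(q{\left(0 \right)} - 7\right) 5\right) + P}{72} = - 36 \frac{\left(4 + \left(3 - 3\right) \left(2 - 7\right) 5\right) + 18}{72} = - 36 \left(\left(4 + 0 \left(2 - 7\right) 5\right) + 18\right) \frac{1}{72} = - 36 \left(\left(4 + 0 \left(-5\right) 5\right) + 18\right) \frac{1}{72} = - 36 \left(\left(4 + 0 \cdot 5\right) + 18\right) \frac{1}{72} = - 36 \left(\left(4 + 0\right) + 18\right) \frac{1}{72} = - 36 \left(4 + 18\right) \frac{1}{72} = - 36 \cdot 22 \cdot \frac{1}{72} = \left(-36\right) \frac{11}{36} = -11$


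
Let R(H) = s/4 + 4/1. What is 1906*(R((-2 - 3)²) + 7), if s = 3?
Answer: 44791/2 ≈ 22396.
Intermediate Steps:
R(H) = 19/4 (R(H) = 3/4 + 4/1 = 3*(¼) + 4*1 = ¾ + 4 = 19/4)
1906*(R((-2 - 3)²) + 7) = 1906*(19/4 + 7) = 1906*(47/4) = 44791/2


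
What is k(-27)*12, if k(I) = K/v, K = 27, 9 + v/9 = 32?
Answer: 36/23 ≈ 1.5652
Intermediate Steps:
v = 207 (v = -81 + 9*32 = -81 + 288 = 207)
k(I) = 3/23 (k(I) = 27/207 = 27*(1/207) = 3/23)
k(-27)*12 = (3/23)*12 = 36/23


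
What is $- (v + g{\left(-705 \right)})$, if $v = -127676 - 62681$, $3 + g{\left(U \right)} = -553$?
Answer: $190913$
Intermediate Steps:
$g{\left(U \right)} = -556$ ($g{\left(U \right)} = -3 - 553 = -556$)
$v = -190357$ ($v = -127676 - 62681 = -190357$)
$- (v + g{\left(-705 \right)}) = - (-190357 - 556) = \left(-1\right) \left(-190913\right) = 190913$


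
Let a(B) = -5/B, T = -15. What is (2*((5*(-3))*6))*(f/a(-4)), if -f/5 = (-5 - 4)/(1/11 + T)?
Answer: 17820/41 ≈ 434.63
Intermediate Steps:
f = -495/164 (f = -5*(-5 - 4)/(1/11 - 15) = -(-45)/(1/11 - 15) = -(-45)/(-164/11) = -(-45)*(-11)/164 = -5*99/164 = -495/164 ≈ -3.0183)
(2*((5*(-3))*6))*(f/a(-4)) = (2*((5*(-3))*6))*(-495/(164*((-5/(-4))))) = (2*(-15*6))*(-495/(164*((-5*(-¼))))) = (2*(-90))*(-495/(164*5/4)) = -(-22275)*4/(41*5) = -180*(-99/41) = 17820/41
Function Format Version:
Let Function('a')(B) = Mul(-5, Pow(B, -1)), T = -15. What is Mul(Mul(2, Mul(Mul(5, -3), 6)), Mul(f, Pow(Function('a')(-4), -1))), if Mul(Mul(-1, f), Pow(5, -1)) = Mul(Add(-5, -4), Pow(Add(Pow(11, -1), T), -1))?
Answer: Rational(17820, 41) ≈ 434.63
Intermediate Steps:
f = Rational(-495, 164) (f = Mul(-5, Mul(Add(-5, -4), Pow(Add(Pow(11, -1), -15), -1))) = Mul(-5, Mul(-9, Pow(Add(Rational(1, 11), -15), -1))) = Mul(-5, Mul(-9, Pow(Rational(-164, 11), -1))) = Mul(-5, Mul(-9, Rational(-11, 164))) = Mul(-5, Rational(99, 164)) = Rational(-495, 164) ≈ -3.0183)
Mul(Mul(2, Mul(Mul(5, -3), 6)), Mul(f, Pow(Function('a')(-4), -1))) = Mul(Mul(2, Mul(Mul(5, -3), 6)), Mul(Rational(-495, 164), Pow(Mul(-5, Pow(-4, -1)), -1))) = Mul(Mul(2, Mul(-15, 6)), Mul(Rational(-495, 164), Pow(Mul(-5, Rational(-1, 4)), -1))) = Mul(Mul(2, -90), Mul(Rational(-495, 164), Pow(Rational(5, 4), -1))) = Mul(-180, Mul(Rational(-495, 164), Rational(4, 5))) = Mul(-180, Rational(-99, 41)) = Rational(17820, 41)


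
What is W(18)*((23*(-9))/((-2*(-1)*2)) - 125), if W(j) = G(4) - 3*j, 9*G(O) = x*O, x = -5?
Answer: 178871/18 ≈ 9937.3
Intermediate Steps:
G(O) = -5*O/9 (G(O) = (-5*O)/9 = -5*O/9)
W(j) = -20/9 - 3*j (W(j) = -5/9*4 - 3*j = -20/9 - 3*j)
W(18)*((23*(-9))/((-2*(-1)*2)) - 125) = (-20/9 - 3*18)*((23*(-9))/((-2*(-1)*2)) - 125) = (-20/9 - 54)*(-207/(2*2) - 125) = -506*(-207/4 - 125)/9 = -506/9*(-707/4) = 178871/18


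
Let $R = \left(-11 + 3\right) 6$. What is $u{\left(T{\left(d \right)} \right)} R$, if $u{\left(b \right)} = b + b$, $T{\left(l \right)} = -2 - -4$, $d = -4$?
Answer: $-192$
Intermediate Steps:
$T{\left(l \right)} = 2$ ($T{\left(l \right)} = -2 + 4 = 2$)
$u{\left(b \right)} = 2 b$
$R = -48$ ($R = \left(-8\right) 6 = -48$)
$u{\left(T{\left(d \right)} \right)} R = 2 \cdot 2 \left(-48\right) = 4 \left(-48\right) = -192$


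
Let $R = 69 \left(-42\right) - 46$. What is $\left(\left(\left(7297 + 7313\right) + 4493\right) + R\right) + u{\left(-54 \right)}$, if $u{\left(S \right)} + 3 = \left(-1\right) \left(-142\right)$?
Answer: $16298$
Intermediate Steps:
$u{\left(S \right)} = 139$ ($u{\left(S \right)} = -3 - -142 = -3 + 142 = 139$)
$R = -2944$ ($R = -2898 - 46 = -2944$)
$\left(\left(\left(7297 + 7313\right) + 4493\right) + R\right) + u{\left(-54 \right)} = \left(\left(\left(7297 + 7313\right) + 4493\right) - 2944\right) + 139 = \left(\left(14610 + 4493\right) - 2944\right) + 139 = \left(19103 - 2944\right) + 139 = 16159 + 139 = 16298$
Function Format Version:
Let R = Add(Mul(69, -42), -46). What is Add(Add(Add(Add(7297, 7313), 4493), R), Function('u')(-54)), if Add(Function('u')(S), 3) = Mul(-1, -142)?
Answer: 16298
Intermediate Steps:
Function('u')(S) = 139 (Function('u')(S) = Add(-3, Mul(-1, -142)) = Add(-3, 142) = 139)
R = -2944 (R = Add(-2898, -46) = -2944)
Add(Add(Add(Add(7297, 7313), 4493), R), Function('u')(-54)) = Add(Add(Add(Add(7297, 7313), 4493), -2944), 139) = Add(Add(Add(14610, 4493), -2944), 139) = Add(Add(19103, -2944), 139) = Add(16159, 139) = 16298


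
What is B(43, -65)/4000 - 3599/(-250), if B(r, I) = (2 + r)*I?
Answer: 54659/4000 ≈ 13.665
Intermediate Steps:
B(r, I) = I*(2 + r)
B(43, -65)/4000 - 3599/(-250) = -65*(2 + 43)/4000 - 3599/(-250) = -65*45*(1/4000) - 3599*(-1/250) = -2925*1/4000 + 3599/250 = -117/160 + 3599/250 = 54659/4000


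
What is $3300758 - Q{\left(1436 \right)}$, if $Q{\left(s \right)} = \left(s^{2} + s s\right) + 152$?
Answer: $-823586$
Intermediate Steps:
$Q{\left(s \right)} = 152 + 2 s^{2}$ ($Q{\left(s \right)} = \left(s^{2} + s^{2}\right) + 152 = 2 s^{2} + 152 = 152 + 2 s^{2}$)
$3300758 - Q{\left(1436 \right)} = 3300758 - \left(152 + 2 \cdot 1436^{2}\right) = 3300758 - \left(152 + 2 \cdot 2062096\right) = 3300758 - \left(152 + 4124192\right) = 3300758 - 4124344 = -823586$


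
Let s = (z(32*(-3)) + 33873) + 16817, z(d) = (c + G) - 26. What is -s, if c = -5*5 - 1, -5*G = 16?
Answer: -253174/5 ≈ -50635.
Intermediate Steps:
G = -16/5 (G = -⅕*16 = -16/5 ≈ -3.2000)
c = -26 (c = -25 - 1 = -26)
z(d) = -276/5 (z(d) = (-26 - 16/5) - 26 = -146/5 - 26 = -276/5)
s = 253174/5 (s = (-276/5 + 33873) + 16817 = 169089/5 + 16817 = 253174/5 ≈ 50635.)
-s = -1*253174/5 = -253174/5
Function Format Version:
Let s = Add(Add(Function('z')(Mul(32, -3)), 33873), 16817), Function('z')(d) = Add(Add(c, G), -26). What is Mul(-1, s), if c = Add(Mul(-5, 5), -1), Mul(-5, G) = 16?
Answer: Rational(-253174, 5) ≈ -50635.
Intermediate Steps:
G = Rational(-16, 5) (G = Mul(Rational(-1, 5), 16) = Rational(-16, 5) ≈ -3.2000)
c = -26 (c = Add(-25, -1) = -26)
Function('z')(d) = Rational(-276, 5) (Function('z')(d) = Add(Add(-26, Rational(-16, 5)), -26) = Add(Rational(-146, 5), -26) = Rational(-276, 5))
s = Rational(253174, 5) (s = Add(Add(Rational(-276, 5), 33873), 16817) = Add(Rational(169089, 5), 16817) = Rational(253174, 5) ≈ 50635.)
Mul(-1, s) = Mul(-1, Rational(253174, 5)) = Rational(-253174, 5)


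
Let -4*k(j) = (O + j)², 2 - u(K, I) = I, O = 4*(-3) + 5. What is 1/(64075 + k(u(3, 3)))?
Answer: 1/64059 ≈ 1.5611e-5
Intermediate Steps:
O = -7 (O = -12 + 5 = -7)
u(K, I) = 2 - I
k(j) = -(-7 + j)²/4
1/(64075 + k(u(3, 3))) = 1/(64075 - (-7 + (2 - 1*3))²/4) = 1/(64075 - (-7 + (2 - 3))²/4) = 1/(64075 - (-7 - 1)²/4) = 1/(64075 - ¼*(-8)²) = 1/(64075 - ¼*64) = 1/(64075 - 16) = 1/64059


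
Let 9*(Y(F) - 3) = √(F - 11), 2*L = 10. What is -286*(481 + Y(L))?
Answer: -138424 - 286*I*√6/9 ≈ -1.3842e+5 - 77.839*I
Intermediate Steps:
L = 5 (L = (½)*10 = 5)
Y(F) = 3 + √(-11 + F)/9 (Y(F) = 3 + √(F - 11)/9 = 3 + √(-11 + F)/9)
-286*(481 + Y(L)) = -286*(481 + (3 + √(-11 + 5)/9)) = -286*(481 + (3 + √(-6)/9)) = -286*(481 + (3 + (I*√6)/9)) = -286*(481 + (3 + I*√6/9)) = -286*(484 + I*√6/9) = -138424 - 286*I*√6/9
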